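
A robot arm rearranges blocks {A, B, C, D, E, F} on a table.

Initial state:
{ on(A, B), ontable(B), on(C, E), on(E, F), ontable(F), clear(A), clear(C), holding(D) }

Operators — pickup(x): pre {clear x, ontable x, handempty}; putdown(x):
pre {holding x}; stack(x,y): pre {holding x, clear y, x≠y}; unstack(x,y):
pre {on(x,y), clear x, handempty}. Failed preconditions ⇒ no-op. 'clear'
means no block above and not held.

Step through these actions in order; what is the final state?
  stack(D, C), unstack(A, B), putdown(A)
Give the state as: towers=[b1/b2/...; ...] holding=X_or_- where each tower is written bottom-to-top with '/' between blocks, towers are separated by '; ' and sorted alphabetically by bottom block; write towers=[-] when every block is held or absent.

towers=[A; B; F/E/C/D] holding=-

step 1 (stack(D, C)): towers=[B/A; F/E/C/D] holding=-
step 2 (unstack(A, B)): towers=[B; F/E/C/D] holding=A
step 3 (putdown(A)): towers=[A; B; F/E/C/D] holding=-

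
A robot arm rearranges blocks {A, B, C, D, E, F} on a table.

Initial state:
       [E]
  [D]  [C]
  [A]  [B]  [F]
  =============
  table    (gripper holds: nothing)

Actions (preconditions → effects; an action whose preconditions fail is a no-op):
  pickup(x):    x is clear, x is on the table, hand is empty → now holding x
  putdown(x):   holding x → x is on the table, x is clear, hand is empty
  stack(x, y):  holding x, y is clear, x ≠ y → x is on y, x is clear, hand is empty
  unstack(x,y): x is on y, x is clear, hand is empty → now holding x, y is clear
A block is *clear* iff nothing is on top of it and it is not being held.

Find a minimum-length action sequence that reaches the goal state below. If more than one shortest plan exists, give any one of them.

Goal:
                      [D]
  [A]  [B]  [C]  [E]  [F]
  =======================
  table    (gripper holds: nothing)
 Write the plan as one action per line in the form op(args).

step 1 (unstack(D, A)): towers=[A; B/C/E; F] holding=D
step 2 (stack(D, F)): towers=[A; B/C/E; F/D] holding=-
step 3 (unstack(E, C)): towers=[A; B/C; F/D] holding=E
step 4 (putdown(E)): towers=[A; B/C; E; F/D] holding=-
step 5 (unstack(C, B)): towers=[A; B; E; F/D] holding=C
step 6 (putdown(C)): towers=[A; B; C; E; F/D] holding=-
goal check: towers=[A; B; C; E; F/D] holding=- — reached (length 6, optimal by BFS)

unstack(D, A)
stack(D, F)
unstack(E, C)
putdown(E)
unstack(C, B)
putdown(C)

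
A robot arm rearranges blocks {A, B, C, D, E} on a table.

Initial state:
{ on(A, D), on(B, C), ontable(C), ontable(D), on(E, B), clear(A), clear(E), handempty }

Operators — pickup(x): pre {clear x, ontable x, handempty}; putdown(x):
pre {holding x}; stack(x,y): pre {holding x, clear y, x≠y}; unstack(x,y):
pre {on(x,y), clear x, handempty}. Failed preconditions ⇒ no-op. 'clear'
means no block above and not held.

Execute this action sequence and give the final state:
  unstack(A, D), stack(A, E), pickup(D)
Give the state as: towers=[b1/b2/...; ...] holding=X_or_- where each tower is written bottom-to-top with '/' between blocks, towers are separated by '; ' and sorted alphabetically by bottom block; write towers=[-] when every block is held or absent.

step 1 (unstack(A, D)): towers=[C/B/E; D] holding=A
step 2 (stack(A, E)): towers=[C/B/E/A; D] holding=-
step 3 (pickup(D)): towers=[C/B/E/A] holding=D

towers=[C/B/E/A] holding=D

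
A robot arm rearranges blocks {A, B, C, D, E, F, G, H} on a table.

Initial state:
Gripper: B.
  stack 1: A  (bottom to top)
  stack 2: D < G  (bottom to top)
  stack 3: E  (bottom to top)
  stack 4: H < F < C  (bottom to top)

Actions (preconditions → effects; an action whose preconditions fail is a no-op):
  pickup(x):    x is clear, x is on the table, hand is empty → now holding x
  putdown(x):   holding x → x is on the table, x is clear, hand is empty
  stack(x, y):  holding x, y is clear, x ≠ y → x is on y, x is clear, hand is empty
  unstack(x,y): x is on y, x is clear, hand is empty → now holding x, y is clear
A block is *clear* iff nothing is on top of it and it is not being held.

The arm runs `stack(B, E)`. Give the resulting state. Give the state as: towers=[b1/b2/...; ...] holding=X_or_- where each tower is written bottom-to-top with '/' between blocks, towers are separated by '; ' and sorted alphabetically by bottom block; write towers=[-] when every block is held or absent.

towers=[A; D/G; E/B; H/F/C] holding=-

before: towers=[A; D/G; E; H/F/C] holding=B
pre[stack(B, E)]: holding(B) ok, clear(E) ok, B≠E ok
all met → apply stack(B, E)
after:  towers=[A; D/G; E/B; H/F/C] holding=-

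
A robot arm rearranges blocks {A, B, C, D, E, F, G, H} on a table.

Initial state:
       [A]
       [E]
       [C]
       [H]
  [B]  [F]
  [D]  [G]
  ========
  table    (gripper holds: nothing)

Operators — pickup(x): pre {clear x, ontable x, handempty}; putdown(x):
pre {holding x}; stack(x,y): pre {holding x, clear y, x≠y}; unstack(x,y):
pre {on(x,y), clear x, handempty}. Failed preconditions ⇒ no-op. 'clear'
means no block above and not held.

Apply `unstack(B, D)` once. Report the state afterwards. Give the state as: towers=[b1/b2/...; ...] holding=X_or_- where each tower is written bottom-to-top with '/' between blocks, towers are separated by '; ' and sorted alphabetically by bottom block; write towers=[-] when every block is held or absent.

before: towers=[D/B; G/F/H/C/E/A] holding=-
pre[unstack(B, D)]: on(B,D) yes, clear(B) yes, handempty yes
all met → apply unstack(B, D)
after:  towers=[D; G/F/H/C/E/A] holding=B

towers=[D; G/F/H/C/E/A] holding=B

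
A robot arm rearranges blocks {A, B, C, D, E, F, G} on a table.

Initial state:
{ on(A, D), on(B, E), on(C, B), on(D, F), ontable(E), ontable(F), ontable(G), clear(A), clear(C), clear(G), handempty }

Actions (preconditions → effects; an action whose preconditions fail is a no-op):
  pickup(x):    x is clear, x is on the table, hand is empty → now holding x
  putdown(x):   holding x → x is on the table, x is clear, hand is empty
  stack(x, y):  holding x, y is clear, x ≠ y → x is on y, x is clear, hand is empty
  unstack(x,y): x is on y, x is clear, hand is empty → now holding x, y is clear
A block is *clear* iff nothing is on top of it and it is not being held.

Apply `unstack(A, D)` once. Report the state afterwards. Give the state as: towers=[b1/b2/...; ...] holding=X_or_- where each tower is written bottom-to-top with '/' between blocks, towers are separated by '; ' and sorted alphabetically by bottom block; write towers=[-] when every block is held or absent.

before: towers=[E/B/C; F/D/A; G] holding=-
pre[unstack(A, D)]: on(A,D) ✓, clear(A) ✓, handempty ✓
all met → apply unstack(A, D)
after:  towers=[E/B/C; F/D; G] holding=A

towers=[E/B/C; F/D; G] holding=A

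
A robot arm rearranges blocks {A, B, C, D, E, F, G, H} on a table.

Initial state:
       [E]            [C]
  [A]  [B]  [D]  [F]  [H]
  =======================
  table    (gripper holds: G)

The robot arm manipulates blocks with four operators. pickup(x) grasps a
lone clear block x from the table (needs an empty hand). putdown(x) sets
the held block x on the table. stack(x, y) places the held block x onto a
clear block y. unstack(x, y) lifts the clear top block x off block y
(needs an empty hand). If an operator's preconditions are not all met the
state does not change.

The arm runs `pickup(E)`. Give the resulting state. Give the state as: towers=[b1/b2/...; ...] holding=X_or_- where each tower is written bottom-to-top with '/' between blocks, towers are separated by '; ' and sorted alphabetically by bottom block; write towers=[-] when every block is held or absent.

towers=[A; B/E; D; F; H/C] holding=G

before: towers=[A; B/E; D; F; H/C] holding=G
pre[pickup(E)]: clear(E) yes, ontable(E) no, handempty no
ontable(E), handempty unmet → pickup(E) is a no-op
after:  towers=[A; B/E; D; F; H/C] holding=G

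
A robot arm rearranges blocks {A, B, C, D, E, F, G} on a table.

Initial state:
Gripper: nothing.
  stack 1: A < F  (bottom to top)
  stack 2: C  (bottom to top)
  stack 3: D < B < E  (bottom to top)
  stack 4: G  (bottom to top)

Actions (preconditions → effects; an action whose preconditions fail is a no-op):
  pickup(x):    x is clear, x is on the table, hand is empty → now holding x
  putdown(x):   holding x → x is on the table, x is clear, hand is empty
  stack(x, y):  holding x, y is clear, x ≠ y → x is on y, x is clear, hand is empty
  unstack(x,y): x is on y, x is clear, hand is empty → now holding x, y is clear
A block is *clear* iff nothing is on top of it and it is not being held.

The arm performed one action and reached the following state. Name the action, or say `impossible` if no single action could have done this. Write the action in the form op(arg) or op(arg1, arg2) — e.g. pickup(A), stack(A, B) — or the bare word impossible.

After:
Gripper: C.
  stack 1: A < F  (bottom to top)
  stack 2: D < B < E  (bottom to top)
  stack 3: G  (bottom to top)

pickup(C)

target: towers=[A/F; D/B/E; G] holding=C
     unstack(F, A) → towers=[A; C; D/B/E; G] holding=F
         pickup(G) → towers=[A/F; C; D/B/E] holding=G
     unstack(E, B) → towers=[A/F; C; D/B; G] holding=E
         pickup(C) → towers=[A/F; D/B/E; G] holding=C  ← match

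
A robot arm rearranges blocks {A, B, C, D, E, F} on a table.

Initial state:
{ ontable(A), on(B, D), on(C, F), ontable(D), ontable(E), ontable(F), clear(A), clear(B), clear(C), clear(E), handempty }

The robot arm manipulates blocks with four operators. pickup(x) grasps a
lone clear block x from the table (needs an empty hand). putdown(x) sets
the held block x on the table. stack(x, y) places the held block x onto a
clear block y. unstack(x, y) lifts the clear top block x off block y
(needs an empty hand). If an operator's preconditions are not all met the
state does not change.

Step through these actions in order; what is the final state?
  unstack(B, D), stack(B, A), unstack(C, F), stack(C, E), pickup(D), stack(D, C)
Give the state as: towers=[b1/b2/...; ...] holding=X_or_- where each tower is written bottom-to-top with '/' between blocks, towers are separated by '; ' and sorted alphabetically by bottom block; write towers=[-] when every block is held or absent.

towers=[A/B; E/C/D; F] holding=-

step 1 (unstack(B, D)): towers=[A; D; E; F/C] holding=B
step 2 (stack(B, A)): towers=[A/B; D; E; F/C] holding=-
step 3 (unstack(C, F)): towers=[A/B; D; E; F] holding=C
step 4 (stack(C, E)): towers=[A/B; D; E/C; F] holding=-
step 5 (pickup(D)): towers=[A/B; E/C; F] holding=D
step 6 (stack(D, C)): towers=[A/B; E/C/D; F] holding=-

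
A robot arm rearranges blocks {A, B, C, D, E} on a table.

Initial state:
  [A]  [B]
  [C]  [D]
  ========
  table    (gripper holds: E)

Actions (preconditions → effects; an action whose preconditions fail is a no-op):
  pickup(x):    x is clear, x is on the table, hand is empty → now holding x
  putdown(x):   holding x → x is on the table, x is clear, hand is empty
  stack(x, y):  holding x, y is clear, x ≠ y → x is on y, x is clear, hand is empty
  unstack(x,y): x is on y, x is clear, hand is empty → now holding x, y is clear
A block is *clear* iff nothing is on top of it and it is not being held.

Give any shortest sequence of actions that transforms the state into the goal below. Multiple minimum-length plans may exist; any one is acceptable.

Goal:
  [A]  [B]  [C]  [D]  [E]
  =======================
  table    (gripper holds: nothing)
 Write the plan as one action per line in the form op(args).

step 1 (putdown(E)): towers=[C/A; D/B; E] holding=-
step 2 (unstack(B, D)): towers=[C/A; D; E] holding=B
step 3 (putdown(B)): towers=[B; C/A; D; E] holding=-
step 4 (unstack(A, C)): towers=[B; C; D; E] holding=A
step 5 (putdown(A)): towers=[A; B; C; D; E] holding=-
goal check: towers=[A; B; C; D; E] holding=- — reached (length 5, optimal by BFS)

putdown(E)
unstack(B, D)
putdown(B)
unstack(A, C)
putdown(A)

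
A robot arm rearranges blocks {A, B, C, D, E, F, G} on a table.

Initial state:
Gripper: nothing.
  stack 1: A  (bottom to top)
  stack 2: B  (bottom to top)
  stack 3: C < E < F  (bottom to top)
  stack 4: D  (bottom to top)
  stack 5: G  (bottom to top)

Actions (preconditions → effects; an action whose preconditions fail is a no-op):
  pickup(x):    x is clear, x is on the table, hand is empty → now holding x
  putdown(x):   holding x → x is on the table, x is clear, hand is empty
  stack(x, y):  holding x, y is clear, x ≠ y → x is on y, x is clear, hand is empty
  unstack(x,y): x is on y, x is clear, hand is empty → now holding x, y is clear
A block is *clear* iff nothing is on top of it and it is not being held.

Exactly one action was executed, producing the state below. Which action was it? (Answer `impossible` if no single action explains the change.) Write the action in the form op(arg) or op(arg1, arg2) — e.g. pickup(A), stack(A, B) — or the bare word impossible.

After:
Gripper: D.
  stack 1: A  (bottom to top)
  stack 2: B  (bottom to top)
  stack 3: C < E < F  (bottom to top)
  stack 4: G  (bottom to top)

target: towers=[A; B; C/E/F; G] holding=D
         pickup(B) → towers=[A; C/E/F; D; G] holding=B
     unstack(F, E) → towers=[A; B; C/E; D; G] holding=F
         pickup(G) → towers=[A; B; C/E/F; D] holding=G
         pickup(D) → towers=[A; B; C/E/F; G] holding=D  ← match
         pickup(A) → towers=[B; C/E/F; D; G] holding=A

pickup(D)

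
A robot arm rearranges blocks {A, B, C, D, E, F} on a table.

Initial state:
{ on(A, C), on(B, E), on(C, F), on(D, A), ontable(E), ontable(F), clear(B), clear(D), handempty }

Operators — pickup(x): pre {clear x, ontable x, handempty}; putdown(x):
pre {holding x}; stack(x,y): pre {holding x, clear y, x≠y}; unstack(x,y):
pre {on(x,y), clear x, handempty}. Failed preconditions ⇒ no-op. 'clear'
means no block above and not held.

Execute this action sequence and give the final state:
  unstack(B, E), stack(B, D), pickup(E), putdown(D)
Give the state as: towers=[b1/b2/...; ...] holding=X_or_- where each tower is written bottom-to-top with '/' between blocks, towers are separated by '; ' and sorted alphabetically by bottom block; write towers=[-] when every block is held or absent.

step 1 (unstack(B, E)): towers=[E; F/C/A/D] holding=B
step 2 (stack(B, D)): towers=[E; F/C/A/D/B] holding=-
step 3 (pickup(E)): towers=[F/C/A/D/B] holding=E
step 4 (putdown(D)) [no-op]: towers=[F/C/A/D/B] holding=E

towers=[F/C/A/D/B] holding=E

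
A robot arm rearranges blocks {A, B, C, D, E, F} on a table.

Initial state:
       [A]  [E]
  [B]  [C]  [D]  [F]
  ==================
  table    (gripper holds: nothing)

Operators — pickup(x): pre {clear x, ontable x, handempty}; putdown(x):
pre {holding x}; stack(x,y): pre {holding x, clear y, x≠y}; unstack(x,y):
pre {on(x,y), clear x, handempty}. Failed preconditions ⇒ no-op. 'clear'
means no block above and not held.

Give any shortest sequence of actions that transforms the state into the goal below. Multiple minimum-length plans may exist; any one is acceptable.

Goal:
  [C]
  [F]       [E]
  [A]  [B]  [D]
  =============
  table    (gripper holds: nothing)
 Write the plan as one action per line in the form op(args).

unstack(A, C)
putdown(A)
pickup(F)
stack(F, A)
pickup(C)
stack(C, F)

step 1 (unstack(A, C)): towers=[B; C; D/E; F] holding=A
step 2 (putdown(A)): towers=[A; B; C; D/E; F] holding=-
step 3 (pickup(F)): towers=[A; B; C; D/E] holding=F
step 4 (stack(F, A)): towers=[A/F; B; C; D/E] holding=-
step 5 (pickup(C)): towers=[A/F; B; D/E] holding=C
step 6 (stack(C, F)): towers=[A/F/C; B; D/E] holding=-
goal check: towers=[A/F/C; B; D/E] holding=- — reached (length 6, optimal by BFS)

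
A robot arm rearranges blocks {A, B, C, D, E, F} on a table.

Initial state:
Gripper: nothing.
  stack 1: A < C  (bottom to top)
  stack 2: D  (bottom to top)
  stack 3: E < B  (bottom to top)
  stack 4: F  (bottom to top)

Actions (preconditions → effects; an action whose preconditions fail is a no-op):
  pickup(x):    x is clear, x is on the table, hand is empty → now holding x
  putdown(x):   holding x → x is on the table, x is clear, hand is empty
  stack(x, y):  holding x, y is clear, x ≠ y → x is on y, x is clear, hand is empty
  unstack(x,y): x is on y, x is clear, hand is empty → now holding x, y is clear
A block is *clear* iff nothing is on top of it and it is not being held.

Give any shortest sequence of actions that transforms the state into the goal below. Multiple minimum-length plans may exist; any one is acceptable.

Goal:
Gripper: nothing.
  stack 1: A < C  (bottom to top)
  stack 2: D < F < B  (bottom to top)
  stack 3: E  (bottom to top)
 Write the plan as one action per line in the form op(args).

step 1 (pickup(F)): towers=[A/C; D; E/B] holding=F
step 2 (stack(F, D)): towers=[A/C; D/F; E/B] holding=-
step 3 (unstack(B, E)): towers=[A/C; D/F; E] holding=B
step 4 (stack(B, F)): towers=[A/C; D/F/B; E] holding=-
goal check: towers=[A/C; D/F/B; E] holding=- — reached (length 4, optimal by BFS)

pickup(F)
stack(F, D)
unstack(B, E)
stack(B, F)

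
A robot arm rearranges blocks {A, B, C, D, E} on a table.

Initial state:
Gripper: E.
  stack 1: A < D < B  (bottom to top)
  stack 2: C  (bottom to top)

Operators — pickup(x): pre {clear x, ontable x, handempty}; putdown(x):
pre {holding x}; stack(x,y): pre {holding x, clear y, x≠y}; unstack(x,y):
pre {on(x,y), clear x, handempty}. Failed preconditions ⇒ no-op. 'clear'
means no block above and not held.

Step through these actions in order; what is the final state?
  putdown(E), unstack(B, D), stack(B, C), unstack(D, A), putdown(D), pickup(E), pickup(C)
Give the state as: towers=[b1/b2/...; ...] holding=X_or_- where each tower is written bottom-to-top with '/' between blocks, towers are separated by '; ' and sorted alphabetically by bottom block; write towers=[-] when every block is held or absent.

towers=[A; C/B; D] holding=E

step 1 (putdown(E)): towers=[A/D/B; C; E] holding=-
step 2 (unstack(B, D)): towers=[A/D; C; E] holding=B
step 3 (stack(B, C)): towers=[A/D; C/B; E] holding=-
step 4 (unstack(D, A)): towers=[A; C/B; E] holding=D
step 5 (putdown(D)): towers=[A; C/B; D; E] holding=-
step 6 (pickup(E)): towers=[A; C/B; D] holding=E
step 7 (pickup(C)) [no-op]: towers=[A; C/B; D] holding=E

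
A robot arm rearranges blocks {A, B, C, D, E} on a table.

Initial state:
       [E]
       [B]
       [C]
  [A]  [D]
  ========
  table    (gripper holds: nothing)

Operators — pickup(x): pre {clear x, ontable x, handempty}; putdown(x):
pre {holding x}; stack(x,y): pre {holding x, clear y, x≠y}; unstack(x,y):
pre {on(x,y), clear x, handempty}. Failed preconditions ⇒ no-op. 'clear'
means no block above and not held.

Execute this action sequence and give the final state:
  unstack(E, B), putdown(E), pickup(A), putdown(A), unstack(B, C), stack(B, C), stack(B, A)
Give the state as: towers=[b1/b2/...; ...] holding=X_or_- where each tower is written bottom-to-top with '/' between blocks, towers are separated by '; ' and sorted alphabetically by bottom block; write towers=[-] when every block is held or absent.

towers=[A; D/C/B; E] holding=-

step 1 (unstack(E, B)): towers=[A; D/C/B] holding=E
step 2 (putdown(E)): towers=[A; D/C/B; E] holding=-
step 3 (pickup(A)): towers=[D/C/B; E] holding=A
step 4 (putdown(A)): towers=[A; D/C/B; E] holding=-
step 5 (unstack(B, C)): towers=[A; D/C; E] holding=B
step 6 (stack(B, C)): towers=[A; D/C/B; E] holding=-
step 7 (stack(B, A)) [no-op]: towers=[A; D/C/B; E] holding=-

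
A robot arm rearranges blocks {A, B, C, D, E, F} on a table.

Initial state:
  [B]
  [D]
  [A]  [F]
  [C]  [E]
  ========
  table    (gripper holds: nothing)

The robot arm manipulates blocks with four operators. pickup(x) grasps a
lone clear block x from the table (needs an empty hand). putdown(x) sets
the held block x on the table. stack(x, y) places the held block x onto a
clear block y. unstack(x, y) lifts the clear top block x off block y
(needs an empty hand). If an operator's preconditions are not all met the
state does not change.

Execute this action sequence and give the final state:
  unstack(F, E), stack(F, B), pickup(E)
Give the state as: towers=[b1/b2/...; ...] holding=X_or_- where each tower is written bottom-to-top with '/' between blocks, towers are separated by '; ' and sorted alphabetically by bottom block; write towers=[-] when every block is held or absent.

step 1 (unstack(F, E)): towers=[C/A/D/B; E] holding=F
step 2 (stack(F, B)): towers=[C/A/D/B/F; E] holding=-
step 3 (pickup(E)): towers=[C/A/D/B/F] holding=E

towers=[C/A/D/B/F] holding=E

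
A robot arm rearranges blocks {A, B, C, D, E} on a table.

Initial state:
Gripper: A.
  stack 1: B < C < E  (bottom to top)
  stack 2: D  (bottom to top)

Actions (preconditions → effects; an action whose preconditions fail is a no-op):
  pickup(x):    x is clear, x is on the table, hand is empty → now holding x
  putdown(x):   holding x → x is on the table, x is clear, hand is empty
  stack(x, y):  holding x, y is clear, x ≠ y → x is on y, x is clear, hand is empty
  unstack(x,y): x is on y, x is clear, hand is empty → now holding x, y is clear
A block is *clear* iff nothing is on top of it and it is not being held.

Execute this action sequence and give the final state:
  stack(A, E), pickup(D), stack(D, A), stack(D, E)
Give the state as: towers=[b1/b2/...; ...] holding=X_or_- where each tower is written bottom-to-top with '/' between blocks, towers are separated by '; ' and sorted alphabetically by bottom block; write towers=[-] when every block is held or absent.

step 1 (stack(A, E)): towers=[B/C/E/A; D] holding=-
step 2 (pickup(D)): towers=[B/C/E/A] holding=D
step 3 (stack(D, A)): towers=[B/C/E/A/D] holding=-
step 4 (stack(D, E)) [no-op]: towers=[B/C/E/A/D] holding=-

towers=[B/C/E/A/D] holding=-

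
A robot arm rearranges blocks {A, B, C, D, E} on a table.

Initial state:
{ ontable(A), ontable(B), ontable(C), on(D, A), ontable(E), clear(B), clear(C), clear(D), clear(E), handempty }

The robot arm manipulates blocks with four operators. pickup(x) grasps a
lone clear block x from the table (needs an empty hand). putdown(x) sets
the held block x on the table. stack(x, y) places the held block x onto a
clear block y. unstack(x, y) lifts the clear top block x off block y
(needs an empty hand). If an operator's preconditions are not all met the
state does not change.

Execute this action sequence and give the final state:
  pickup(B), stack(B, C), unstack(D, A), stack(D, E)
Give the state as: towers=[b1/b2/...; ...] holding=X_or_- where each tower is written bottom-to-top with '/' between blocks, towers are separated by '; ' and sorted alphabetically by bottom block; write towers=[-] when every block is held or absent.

step 1 (pickup(B)): towers=[A/D; C; E] holding=B
step 2 (stack(B, C)): towers=[A/D; C/B; E] holding=-
step 3 (unstack(D, A)): towers=[A; C/B; E] holding=D
step 4 (stack(D, E)): towers=[A; C/B; E/D] holding=-

towers=[A; C/B; E/D] holding=-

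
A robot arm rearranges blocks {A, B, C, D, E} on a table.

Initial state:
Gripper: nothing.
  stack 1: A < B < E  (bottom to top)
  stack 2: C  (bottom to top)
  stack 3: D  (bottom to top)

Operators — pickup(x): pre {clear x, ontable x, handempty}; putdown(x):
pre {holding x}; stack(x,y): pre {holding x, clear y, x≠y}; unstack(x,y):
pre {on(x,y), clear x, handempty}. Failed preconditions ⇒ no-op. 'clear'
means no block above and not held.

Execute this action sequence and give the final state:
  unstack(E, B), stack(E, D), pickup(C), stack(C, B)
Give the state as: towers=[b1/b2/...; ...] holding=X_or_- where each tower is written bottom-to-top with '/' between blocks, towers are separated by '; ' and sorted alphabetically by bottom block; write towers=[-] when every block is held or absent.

towers=[A/B/C; D/E] holding=-

step 1 (unstack(E, B)): towers=[A/B; C; D] holding=E
step 2 (stack(E, D)): towers=[A/B; C; D/E] holding=-
step 3 (pickup(C)): towers=[A/B; D/E] holding=C
step 4 (stack(C, B)): towers=[A/B/C; D/E] holding=-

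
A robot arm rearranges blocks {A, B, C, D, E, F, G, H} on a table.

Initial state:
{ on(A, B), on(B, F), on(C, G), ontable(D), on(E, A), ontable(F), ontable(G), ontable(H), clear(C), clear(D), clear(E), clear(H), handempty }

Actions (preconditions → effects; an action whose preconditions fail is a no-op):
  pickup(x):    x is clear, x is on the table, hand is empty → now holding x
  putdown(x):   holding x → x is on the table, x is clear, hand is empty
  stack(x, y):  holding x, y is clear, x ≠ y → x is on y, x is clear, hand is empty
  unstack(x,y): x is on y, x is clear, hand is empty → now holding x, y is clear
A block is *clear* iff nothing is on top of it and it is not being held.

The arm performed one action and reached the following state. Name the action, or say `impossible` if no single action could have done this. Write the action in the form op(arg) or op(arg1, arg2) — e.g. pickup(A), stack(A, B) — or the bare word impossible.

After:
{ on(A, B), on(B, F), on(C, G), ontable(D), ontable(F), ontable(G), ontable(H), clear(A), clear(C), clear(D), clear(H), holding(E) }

target: towers=[D; F/B/A; G/C; H] holding=E
     unstack(E, A) → towers=[D; F/B/A; G/C; H] holding=E  ← match
         pickup(H) → towers=[D; F/B/A/E; G/C] holding=H
         pickup(D) → towers=[F/B/A/E; G/C; H] holding=D
     unstack(C, G) → towers=[D; F/B/A/E; G; H] holding=C

unstack(E, A)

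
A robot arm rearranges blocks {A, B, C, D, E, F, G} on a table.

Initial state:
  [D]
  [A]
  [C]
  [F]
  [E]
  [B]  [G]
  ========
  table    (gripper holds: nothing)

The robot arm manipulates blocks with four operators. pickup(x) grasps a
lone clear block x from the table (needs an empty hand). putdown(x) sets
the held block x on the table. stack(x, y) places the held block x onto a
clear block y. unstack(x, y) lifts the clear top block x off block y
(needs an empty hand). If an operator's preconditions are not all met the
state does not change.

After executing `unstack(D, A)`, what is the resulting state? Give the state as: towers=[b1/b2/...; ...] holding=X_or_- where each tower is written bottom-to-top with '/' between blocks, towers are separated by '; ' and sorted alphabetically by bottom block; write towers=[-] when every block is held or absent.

towers=[B/E/F/C/A; G] holding=D

before: towers=[B/E/F/C/A/D; G] holding=-
pre[unstack(D, A)]: on(D,A) ok, clear(D) ok, handempty ok
all met → apply unstack(D, A)
after:  towers=[B/E/F/C/A; G] holding=D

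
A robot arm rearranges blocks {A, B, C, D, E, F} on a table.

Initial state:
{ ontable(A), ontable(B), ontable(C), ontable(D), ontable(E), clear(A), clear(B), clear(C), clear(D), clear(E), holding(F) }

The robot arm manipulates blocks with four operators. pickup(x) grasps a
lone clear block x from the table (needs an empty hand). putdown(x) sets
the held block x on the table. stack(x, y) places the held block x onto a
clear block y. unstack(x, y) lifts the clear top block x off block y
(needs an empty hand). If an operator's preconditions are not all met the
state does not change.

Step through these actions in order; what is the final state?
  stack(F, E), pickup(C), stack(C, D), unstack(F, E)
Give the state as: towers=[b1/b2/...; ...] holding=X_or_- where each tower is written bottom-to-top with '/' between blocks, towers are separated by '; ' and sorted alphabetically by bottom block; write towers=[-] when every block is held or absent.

towers=[A; B; D/C; E] holding=F

step 1 (stack(F, E)): towers=[A; B; C; D; E/F] holding=-
step 2 (pickup(C)): towers=[A; B; D; E/F] holding=C
step 3 (stack(C, D)): towers=[A; B; D/C; E/F] holding=-
step 4 (unstack(F, E)): towers=[A; B; D/C; E] holding=F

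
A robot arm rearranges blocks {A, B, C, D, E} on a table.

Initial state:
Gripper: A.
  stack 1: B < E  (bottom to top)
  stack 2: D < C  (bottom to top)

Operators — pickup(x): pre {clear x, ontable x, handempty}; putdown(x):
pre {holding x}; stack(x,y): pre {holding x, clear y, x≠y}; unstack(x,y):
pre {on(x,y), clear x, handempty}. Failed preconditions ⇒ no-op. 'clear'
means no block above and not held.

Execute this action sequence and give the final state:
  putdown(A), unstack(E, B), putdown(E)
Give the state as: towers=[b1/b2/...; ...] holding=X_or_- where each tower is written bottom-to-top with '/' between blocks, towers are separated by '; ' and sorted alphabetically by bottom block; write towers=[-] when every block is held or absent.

step 1 (putdown(A)): towers=[A; B/E; D/C] holding=-
step 2 (unstack(E, B)): towers=[A; B; D/C] holding=E
step 3 (putdown(E)): towers=[A; B; D/C; E] holding=-

towers=[A; B; D/C; E] holding=-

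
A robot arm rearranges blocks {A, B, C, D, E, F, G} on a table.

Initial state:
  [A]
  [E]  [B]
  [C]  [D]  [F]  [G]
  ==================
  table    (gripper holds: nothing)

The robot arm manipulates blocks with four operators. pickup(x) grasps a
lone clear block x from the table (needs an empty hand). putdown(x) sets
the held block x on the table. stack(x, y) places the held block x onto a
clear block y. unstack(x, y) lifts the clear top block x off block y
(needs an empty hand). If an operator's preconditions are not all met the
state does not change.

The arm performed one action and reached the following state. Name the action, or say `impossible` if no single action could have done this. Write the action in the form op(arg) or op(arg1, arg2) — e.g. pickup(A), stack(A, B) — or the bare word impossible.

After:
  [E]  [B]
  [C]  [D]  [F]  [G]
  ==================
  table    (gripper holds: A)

target: towers=[C/E; D/B; F; G] holding=A
     unstack(B, D) → towers=[C/E/A; D; F; G] holding=B
         pickup(F) → towers=[C/E/A; D/B; G] holding=F
         pickup(G) → towers=[C/E/A; D/B; F] holding=G
     unstack(A, E) → towers=[C/E; D/B; F; G] holding=A  ← match

unstack(A, E)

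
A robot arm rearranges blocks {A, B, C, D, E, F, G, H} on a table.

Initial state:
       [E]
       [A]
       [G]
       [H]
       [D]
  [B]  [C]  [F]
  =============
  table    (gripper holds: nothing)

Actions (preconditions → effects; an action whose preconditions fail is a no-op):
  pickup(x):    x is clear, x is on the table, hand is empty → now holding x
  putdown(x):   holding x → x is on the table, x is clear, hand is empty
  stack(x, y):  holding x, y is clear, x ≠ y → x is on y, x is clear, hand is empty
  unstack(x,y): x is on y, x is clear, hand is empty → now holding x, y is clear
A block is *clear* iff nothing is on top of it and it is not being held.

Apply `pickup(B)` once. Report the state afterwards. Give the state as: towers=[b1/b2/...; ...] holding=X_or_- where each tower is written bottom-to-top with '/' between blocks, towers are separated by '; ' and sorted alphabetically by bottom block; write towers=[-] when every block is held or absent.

towers=[C/D/H/G/A/E; F] holding=B

before: towers=[B; C/D/H/G/A/E; F] holding=-
pre[pickup(B)]: clear(B) ok, ontable(B) ok, handempty ok
all met → apply pickup(B)
after:  towers=[C/D/H/G/A/E; F] holding=B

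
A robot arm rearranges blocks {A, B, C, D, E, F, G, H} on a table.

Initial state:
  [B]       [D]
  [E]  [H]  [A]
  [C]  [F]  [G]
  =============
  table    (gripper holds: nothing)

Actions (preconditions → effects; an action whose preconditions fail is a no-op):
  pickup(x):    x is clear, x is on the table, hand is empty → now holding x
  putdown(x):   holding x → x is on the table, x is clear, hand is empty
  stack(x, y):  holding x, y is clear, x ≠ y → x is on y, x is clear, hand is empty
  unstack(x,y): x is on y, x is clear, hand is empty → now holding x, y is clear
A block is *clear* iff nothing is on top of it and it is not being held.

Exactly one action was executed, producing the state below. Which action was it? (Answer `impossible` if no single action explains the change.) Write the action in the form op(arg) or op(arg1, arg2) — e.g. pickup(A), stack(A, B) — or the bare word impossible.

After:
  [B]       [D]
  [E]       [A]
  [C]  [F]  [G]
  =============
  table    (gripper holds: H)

target: towers=[C/E/B; F; G/A/D] holding=H
     unstack(H, F) → towers=[C/E/B; F; G/A/D] holding=H  ← match
     unstack(B, E) → towers=[C/E; F/H; G/A/D] holding=B
     unstack(D, A) → towers=[C/E/B; F/H; G/A] holding=D

unstack(H, F)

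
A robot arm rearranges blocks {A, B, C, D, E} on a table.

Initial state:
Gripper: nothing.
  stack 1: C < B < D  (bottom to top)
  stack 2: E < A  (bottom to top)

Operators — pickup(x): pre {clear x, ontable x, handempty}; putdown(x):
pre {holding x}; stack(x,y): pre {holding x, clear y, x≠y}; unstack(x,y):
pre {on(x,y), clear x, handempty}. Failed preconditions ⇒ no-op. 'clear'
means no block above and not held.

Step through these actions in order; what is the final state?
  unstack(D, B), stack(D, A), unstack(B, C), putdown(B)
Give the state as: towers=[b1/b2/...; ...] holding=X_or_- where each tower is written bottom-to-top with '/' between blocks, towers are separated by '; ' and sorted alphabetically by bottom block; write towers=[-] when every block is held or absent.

step 1 (unstack(D, B)): towers=[C/B; E/A] holding=D
step 2 (stack(D, A)): towers=[C/B; E/A/D] holding=-
step 3 (unstack(B, C)): towers=[C; E/A/D] holding=B
step 4 (putdown(B)): towers=[B; C; E/A/D] holding=-

towers=[B; C; E/A/D] holding=-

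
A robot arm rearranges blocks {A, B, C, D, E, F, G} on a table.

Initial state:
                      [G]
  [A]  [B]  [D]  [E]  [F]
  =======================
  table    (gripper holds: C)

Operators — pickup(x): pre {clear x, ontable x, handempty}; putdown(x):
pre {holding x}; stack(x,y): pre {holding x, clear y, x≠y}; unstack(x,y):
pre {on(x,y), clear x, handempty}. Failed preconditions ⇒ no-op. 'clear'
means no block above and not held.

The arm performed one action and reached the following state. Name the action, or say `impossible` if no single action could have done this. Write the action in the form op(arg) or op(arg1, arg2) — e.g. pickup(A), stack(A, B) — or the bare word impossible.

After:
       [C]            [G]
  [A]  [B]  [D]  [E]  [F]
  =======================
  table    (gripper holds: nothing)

target: towers=[A; B/C; D; E; F/G] holding=-
        putdown(C) → towers=[A; B; C; D; E; F/G] holding=-
       stack(C, B) → towers=[A; B/C; D; E; F/G] holding=-  ← match
       stack(C, G) → towers=[A; B; D; E; F/G/C] holding=-
       stack(C, D) → towers=[A; B; D/C; E; F/G] holding=-
       stack(C, A) → towers=[A/C; B; D; E; F/G] holding=-
       stack(C, E) → towers=[A; B; D; E/C; F/G] holding=-

stack(C, B)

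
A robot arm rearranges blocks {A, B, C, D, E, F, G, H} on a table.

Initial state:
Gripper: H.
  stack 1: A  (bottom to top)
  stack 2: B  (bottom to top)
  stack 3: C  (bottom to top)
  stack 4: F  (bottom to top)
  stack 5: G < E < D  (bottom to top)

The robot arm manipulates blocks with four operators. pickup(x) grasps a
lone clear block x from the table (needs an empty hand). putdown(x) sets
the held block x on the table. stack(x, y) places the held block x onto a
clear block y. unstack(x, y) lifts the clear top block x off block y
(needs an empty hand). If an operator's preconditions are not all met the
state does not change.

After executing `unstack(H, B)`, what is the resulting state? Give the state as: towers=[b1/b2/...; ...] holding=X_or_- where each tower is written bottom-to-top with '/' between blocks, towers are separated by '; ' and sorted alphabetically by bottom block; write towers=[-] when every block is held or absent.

before: towers=[A; B; C; F; G/E/D] holding=H
pre[unstack(H, B)]: on(H,B) no, clear(H) no, handempty no
on(H,B), clear(H), handempty unmet → unstack(H, B) is a no-op
after:  towers=[A; B; C; F; G/E/D] holding=H

towers=[A; B; C; F; G/E/D] holding=H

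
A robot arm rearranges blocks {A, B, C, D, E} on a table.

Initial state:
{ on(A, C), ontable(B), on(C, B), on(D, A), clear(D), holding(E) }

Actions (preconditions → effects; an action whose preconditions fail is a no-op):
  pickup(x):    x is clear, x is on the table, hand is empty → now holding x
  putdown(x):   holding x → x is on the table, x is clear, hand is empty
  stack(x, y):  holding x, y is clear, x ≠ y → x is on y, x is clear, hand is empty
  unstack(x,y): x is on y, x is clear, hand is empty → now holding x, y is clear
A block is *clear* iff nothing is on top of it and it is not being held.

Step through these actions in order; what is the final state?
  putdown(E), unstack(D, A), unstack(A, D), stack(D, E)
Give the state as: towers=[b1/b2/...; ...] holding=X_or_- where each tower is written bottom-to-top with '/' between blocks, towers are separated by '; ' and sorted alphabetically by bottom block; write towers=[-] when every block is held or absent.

towers=[B/C/A; E/D] holding=-

step 1 (putdown(E)): towers=[B/C/A/D; E] holding=-
step 2 (unstack(D, A)): towers=[B/C/A; E] holding=D
step 3 (unstack(A, D)) [no-op]: towers=[B/C/A; E] holding=D
step 4 (stack(D, E)): towers=[B/C/A; E/D] holding=-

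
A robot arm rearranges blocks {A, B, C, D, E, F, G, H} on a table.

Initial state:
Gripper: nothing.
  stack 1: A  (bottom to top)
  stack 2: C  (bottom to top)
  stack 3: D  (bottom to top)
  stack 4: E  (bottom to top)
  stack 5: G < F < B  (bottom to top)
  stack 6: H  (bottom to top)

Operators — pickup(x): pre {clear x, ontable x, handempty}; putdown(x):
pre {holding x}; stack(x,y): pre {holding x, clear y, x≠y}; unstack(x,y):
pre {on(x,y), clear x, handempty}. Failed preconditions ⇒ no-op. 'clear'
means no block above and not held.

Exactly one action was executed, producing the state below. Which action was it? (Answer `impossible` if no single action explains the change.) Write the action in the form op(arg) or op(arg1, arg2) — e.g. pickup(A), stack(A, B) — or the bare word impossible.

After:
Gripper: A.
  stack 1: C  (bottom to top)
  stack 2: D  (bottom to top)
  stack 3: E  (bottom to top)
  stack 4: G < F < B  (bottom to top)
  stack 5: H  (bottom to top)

pickup(A)

target: towers=[C; D; E; G/F/B; H] holding=A
         pickup(A) → towers=[C; D; E; G/F/B; H] holding=A  ← match
         pickup(E) → towers=[A; C; D; G/F/B; H] holding=E
         pickup(H) → towers=[A; C; D; E; G/F/B] holding=H
     unstack(B, F) → towers=[A; C; D; E; G/F; H] holding=B
         pickup(D) → towers=[A; C; E; G/F/B; H] holding=D
         pickup(C) → towers=[A; D; E; G/F/B; H] holding=C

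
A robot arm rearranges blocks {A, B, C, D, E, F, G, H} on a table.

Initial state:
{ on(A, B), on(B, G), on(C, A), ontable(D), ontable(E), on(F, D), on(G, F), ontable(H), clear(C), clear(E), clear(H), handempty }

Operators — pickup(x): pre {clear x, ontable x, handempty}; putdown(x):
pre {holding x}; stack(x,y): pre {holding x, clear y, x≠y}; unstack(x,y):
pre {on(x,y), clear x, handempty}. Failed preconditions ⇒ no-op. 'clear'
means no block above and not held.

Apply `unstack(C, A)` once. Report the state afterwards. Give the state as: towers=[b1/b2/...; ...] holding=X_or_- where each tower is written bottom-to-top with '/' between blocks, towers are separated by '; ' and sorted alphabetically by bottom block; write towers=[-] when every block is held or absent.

towers=[D/F/G/B/A; E; H] holding=C

before: towers=[D/F/G/B/A/C; E; H] holding=-
pre[unstack(C, A)]: on(C,A) ✓, clear(C) ✓, handempty ✓
all met → apply unstack(C, A)
after:  towers=[D/F/G/B/A; E; H] holding=C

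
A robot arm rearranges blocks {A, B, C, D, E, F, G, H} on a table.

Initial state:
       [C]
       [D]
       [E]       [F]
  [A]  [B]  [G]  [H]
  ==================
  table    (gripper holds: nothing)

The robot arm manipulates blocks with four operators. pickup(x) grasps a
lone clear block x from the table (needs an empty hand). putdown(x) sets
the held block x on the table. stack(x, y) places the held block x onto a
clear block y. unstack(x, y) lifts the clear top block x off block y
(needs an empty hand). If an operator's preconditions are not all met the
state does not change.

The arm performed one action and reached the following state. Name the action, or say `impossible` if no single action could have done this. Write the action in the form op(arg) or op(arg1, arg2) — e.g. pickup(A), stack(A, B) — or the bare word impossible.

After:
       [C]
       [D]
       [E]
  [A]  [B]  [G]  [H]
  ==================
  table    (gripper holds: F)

unstack(F, H)

target: towers=[A; B/E/D/C; G; H] holding=F
         pickup(G) → towers=[A; B/E/D/C; H/F] holding=G
         pickup(A) → towers=[B/E/D/C; G; H/F] holding=A
     unstack(F, H) → towers=[A; B/E/D/C; G; H] holding=F  ← match
     unstack(C, D) → towers=[A; B/E/D; G; H/F] holding=C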